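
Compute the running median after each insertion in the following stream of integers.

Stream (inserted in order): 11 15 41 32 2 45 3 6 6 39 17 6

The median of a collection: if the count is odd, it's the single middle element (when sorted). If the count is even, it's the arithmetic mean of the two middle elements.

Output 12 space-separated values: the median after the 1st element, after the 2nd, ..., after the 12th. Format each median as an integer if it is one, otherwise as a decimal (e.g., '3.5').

Answer: 11 13 15 23.5 15 23.5 15 13 11 13 15 13

Derivation:
Step 1: insert 11 -> lo=[11] (size 1, max 11) hi=[] (size 0) -> median=11
Step 2: insert 15 -> lo=[11] (size 1, max 11) hi=[15] (size 1, min 15) -> median=13
Step 3: insert 41 -> lo=[11, 15] (size 2, max 15) hi=[41] (size 1, min 41) -> median=15
Step 4: insert 32 -> lo=[11, 15] (size 2, max 15) hi=[32, 41] (size 2, min 32) -> median=23.5
Step 5: insert 2 -> lo=[2, 11, 15] (size 3, max 15) hi=[32, 41] (size 2, min 32) -> median=15
Step 6: insert 45 -> lo=[2, 11, 15] (size 3, max 15) hi=[32, 41, 45] (size 3, min 32) -> median=23.5
Step 7: insert 3 -> lo=[2, 3, 11, 15] (size 4, max 15) hi=[32, 41, 45] (size 3, min 32) -> median=15
Step 8: insert 6 -> lo=[2, 3, 6, 11] (size 4, max 11) hi=[15, 32, 41, 45] (size 4, min 15) -> median=13
Step 9: insert 6 -> lo=[2, 3, 6, 6, 11] (size 5, max 11) hi=[15, 32, 41, 45] (size 4, min 15) -> median=11
Step 10: insert 39 -> lo=[2, 3, 6, 6, 11] (size 5, max 11) hi=[15, 32, 39, 41, 45] (size 5, min 15) -> median=13
Step 11: insert 17 -> lo=[2, 3, 6, 6, 11, 15] (size 6, max 15) hi=[17, 32, 39, 41, 45] (size 5, min 17) -> median=15
Step 12: insert 6 -> lo=[2, 3, 6, 6, 6, 11] (size 6, max 11) hi=[15, 17, 32, 39, 41, 45] (size 6, min 15) -> median=13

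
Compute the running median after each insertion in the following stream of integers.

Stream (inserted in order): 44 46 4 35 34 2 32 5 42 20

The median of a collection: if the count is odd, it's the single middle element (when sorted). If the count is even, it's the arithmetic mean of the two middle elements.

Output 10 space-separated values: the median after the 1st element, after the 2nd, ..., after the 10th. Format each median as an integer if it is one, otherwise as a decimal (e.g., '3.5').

Answer: 44 45 44 39.5 35 34.5 34 33 34 33

Derivation:
Step 1: insert 44 -> lo=[44] (size 1, max 44) hi=[] (size 0) -> median=44
Step 2: insert 46 -> lo=[44] (size 1, max 44) hi=[46] (size 1, min 46) -> median=45
Step 3: insert 4 -> lo=[4, 44] (size 2, max 44) hi=[46] (size 1, min 46) -> median=44
Step 4: insert 35 -> lo=[4, 35] (size 2, max 35) hi=[44, 46] (size 2, min 44) -> median=39.5
Step 5: insert 34 -> lo=[4, 34, 35] (size 3, max 35) hi=[44, 46] (size 2, min 44) -> median=35
Step 6: insert 2 -> lo=[2, 4, 34] (size 3, max 34) hi=[35, 44, 46] (size 3, min 35) -> median=34.5
Step 7: insert 32 -> lo=[2, 4, 32, 34] (size 4, max 34) hi=[35, 44, 46] (size 3, min 35) -> median=34
Step 8: insert 5 -> lo=[2, 4, 5, 32] (size 4, max 32) hi=[34, 35, 44, 46] (size 4, min 34) -> median=33
Step 9: insert 42 -> lo=[2, 4, 5, 32, 34] (size 5, max 34) hi=[35, 42, 44, 46] (size 4, min 35) -> median=34
Step 10: insert 20 -> lo=[2, 4, 5, 20, 32] (size 5, max 32) hi=[34, 35, 42, 44, 46] (size 5, min 34) -> median=33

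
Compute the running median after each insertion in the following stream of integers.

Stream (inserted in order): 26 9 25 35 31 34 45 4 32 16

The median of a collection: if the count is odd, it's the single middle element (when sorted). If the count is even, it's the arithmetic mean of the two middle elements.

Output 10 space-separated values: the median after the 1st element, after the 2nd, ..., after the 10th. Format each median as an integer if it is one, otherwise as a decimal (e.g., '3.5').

Answer: 26 17.5 25 25.5 26 28.5 31 28.5 31 28.5

Derivation:
Step 1: insert 26 -> lo=[26] (size 1, max 26) hi=[] (size 0) -> median=26
Step 2: insert 9 -> lo=[9] (size 1, max 9) hi=[26] (size 1, min 26) -> median=17.5
Step 3: insert 25 -> lo=[9, 25] (size 2, max 25) hi=[26] (size 1, min 26) -> median=25
Step 4: insert 35 -> lo=[9, 25] (size 2, max 25) hi=[26, 35] (size 2, min 26) -> median=25.5
Step 5: insert 31 -> lo=[9, 25, 26] (size 3, max 26) hi=[31, 35] (size 2, min 31) -> median=26
Step 6: insert 34 -> lo=[9, 25, 26] (size 3, max 26) hi=[31, 34, 35] (size 3, min 31) -> median=28.5
Step 7: insert 45 -> lo=[9, 25, 26, 31] (size 4, max 31) hi=[34, 35, 45] (size 3, min 34) -> median=31
Step 8: insert 4 -> lo=[4, 9, 25, 26] (size 4, max 26) hi=[31, 34, 35, 45] (size 4, min 31) -> median=28.5
Step 9: insert 32 -> lo=[4, 9, 25, 26, 31] (size 5, max 31) hi=[32, 34, 35, 45] (size 4, min 32) -> median=31
Step 10: insert 16 -> lo=[4, 9, 16, 25, 26] (size 5, max 26) hi=[31, 32, 34, 35, 45] (size 5, min 31) -> median=28.5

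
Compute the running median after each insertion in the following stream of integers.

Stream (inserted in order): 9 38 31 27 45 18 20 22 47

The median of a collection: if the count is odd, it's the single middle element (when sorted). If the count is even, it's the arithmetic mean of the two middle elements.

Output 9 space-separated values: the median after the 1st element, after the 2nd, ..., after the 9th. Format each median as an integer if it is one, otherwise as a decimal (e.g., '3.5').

Answer: 9 23.5 31 29 31 29 27 24.5 27

Derivation:
Step 1: insert 9 -> lo=[9] (size 1, max 9) hi=[] (size 0) -> median=9
Step 2: insert 38 -> lo=[9] (size 1, max 9) hi=[38] (size 1, min 38) -> median=23.5
Step 3: insert 31 -> lo=[9, 31] (size 2, max 31) hi=[38] (size 1, min 38) -> median=31
Step 4: insert 27 -> lo=[9, 27] (size 2, max 27) hi=[31, 38] (size 2, min 31) -> median=29
Step 5: insert 45 -> lo=[9, 27, 31] (size 3, max 31) hi=[38, 45] (size 2, min 38) -> median=31
Step 6: insert 18 -> lo=[9, 18, 27] (size 3, max 27) hi=[31, 38, 45] (size 3, min 31) -> median=29
Step 7: insert 20 -> lo=[9, 18, 20, 27] (size 4, max 27) hi=[31, 38, 45] (size 3, min 31) -> median=27
Step 8: insert 22 -> lo=[9, 18, 20, 22] (size 4, max 22) hi=[27, 31, 38, 45] (size 4, min 27) -> median=24.5
Step 9: insert 47 -> lo=[9, 18, 20, 22, 27] (size 5, max 27) hi=[31, 38, 45, 47] (size 4, min 31) -> median=27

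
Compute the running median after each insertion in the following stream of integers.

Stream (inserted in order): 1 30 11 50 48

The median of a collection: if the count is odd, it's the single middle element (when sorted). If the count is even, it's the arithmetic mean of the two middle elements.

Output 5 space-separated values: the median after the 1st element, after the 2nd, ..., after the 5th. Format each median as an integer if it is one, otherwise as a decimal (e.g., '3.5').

Step 1: insert 1 -> lo=[1] (size 1, max 1) hi=[] (size 0) -> median=1
Step 2: insert 30 -> lo=[1] (size 1, max 1) hi=[30] (size 1, min 30) -> median=15.5
Step 3: insert 11 -> lo=[1, 11] (size 2, max 11) hi=[30] (size 1, min 30) -> median=11
Step 4: insert 50 -> lo=[1, 11] (size 2, max 11) hi=[30, 50] (size 2, min 30) -> median=20.5
Step 5: insert 48 -> lo=[1, 11, 30] (size 3, max 30) hi=[48, 50] (size 2, min 48) -> median=30

Answer: 1 15.5 11 20.5 30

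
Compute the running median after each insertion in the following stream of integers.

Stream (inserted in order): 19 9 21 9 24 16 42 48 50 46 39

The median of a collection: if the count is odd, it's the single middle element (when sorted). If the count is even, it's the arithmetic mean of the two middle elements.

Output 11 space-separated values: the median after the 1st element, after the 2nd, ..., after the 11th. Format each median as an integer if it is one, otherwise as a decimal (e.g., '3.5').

Step 1: insert 19 -> lo=[19] (size 1, max 19) hi=[] (size 0) -> median=19
Step 2: insert 9 -> lo=[9] (size 1, max 9) hi=[19] (size 1, min 19) -> median=14
Step 3: insert 21 -> lo=[9, 19] (size 2, max 19) hi=[21] (size 1, min 21) -> median=19
Step 4: insert 9 -> lo=[9, 9] (size 2, max 9) hi=[19, 21] (size 2, min 19) -> median=14
Step 5: insert 24 -> lo=[9, 9, 19] (size 3, max 19) hi=[21, 24] (size 2, min 21) -> median=19
Step 6: insert 16 -> lo=[9, 9, 16] (size 3, max 16) hi=[19, 21, 24] (size 3, min 19) -> median=17.5
Step 7: insert 42 -> lo=[9, 9, 16, 19] (size 4, max 19) hi=[21, 24, 42] (size 3, min 21) -> median=19
Step 8: insert 48 -> lo=[9, 9, 16, 19] (size 4, max 19) hi=[21, 24, 42, 48] (size 4, min 21) -> median=20
Step 9: insert 50 -> lo=[9, 9, 16, 19, 21] (size 5, max 21) hi=[24, 42, 48, 50] (size 4, min 24) -> median=21
Step 10: insert 46 -> lo=[9, 9, 16, 19, 21] (size 5, max 21) hi=[24, 42, 46, 48, 50] (size 5, min 24) -> median=22.5
Step 11: insert 39 -> lo=[9, 9, 16, 19, 21, 24] (size 6, max 24) hi=[39, 42, 46, 48, 50] (size 5, min 39) -> median=24

Answer: 19 14 19 14 19 17.5 19 20 21 22.5 24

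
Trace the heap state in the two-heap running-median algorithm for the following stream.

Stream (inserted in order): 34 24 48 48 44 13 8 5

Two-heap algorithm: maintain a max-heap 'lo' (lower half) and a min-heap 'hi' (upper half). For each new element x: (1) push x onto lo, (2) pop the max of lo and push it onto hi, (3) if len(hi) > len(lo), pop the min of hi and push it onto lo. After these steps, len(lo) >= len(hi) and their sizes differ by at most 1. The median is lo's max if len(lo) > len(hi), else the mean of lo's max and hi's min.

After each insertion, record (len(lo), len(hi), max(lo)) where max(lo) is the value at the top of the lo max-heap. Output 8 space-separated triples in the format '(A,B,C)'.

Answer: (1,0,34) (1,1,24) (2,1,34) (2,2,34) (3,2,44) (3,3,34) (4,3,34) (4,4,24)

Derivation:
Step 1: insert 34 -> lo=[34] hi=[] -> (len(lo)=1, len(hi)=0, max(lo)=34)
Step 2: insert 24 -> lo=[24] hi=[34] -> (len(lo)=1, len(hi)=1, max(lo)=24)
Step 3: insert 48 -> lo=[24, 34] hi=[48] -> (len(lo)=2, len(hi)=1, max(lo)=34)
Step 4: insert 48 -> lo=[24, 34] hi=[48, 48] -> (len(lo)=2, len(hi)=2, max(lo)=34)
Step 5: insert 44 -> lo=[24, 34, 44] hi=[48, 48] -> (len(lo)=3, len(hi)=2, max(lo)=44)
Step 6: insert 13 -> lo=[13, 24, 34] hi=[44, 48, 48] -> (len(lo)=3, len(hi)=3, max(lo)=34)
Step 7: insert 8 -> lo=[8, 13, 24, 34] hi=[44, 48, 48] -> (len(lo)=4, len(hi)=3, max(lo)=34)
Step 8: insert 5 -> lo=[5, 8, 13, 24] hi=[34, 44, 48, 48] -> (len(lo)=4, len(hi)=4, max(lo)=24)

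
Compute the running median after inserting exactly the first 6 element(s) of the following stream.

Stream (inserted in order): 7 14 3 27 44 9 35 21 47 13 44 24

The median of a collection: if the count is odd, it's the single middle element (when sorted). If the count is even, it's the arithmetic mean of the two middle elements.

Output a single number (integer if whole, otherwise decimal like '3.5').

Answer: 11.5

Derivation:
Step 1: insert 7 -> lo=[7] (size 1, max 7) hi=[] (size 0) -> median=7
Step 2: insert 14 -> lo=[7] (size 1, max 7) hi=[14] (size 1, min 14) -> median=10.5
Step 3: insert 3 -> lo=[3, 7] (size 2, max 7) hi=[14] (size 1, min 14) -> median=7
Step 4: insert 27 -> lo=[3, 7] (size 2, max 7) hi=[14, 27] (size 2, min 14) -> median=10.5
Step 5: insert 44 -> lo=[3, 7, 14] (size 3, max 14) hi=[27, 44] (size 2, min 27) -> median=14
Step 6: insert 9 -> lo=[3, 7, 9] (size 3, max 9) hi=[14, 27, 44] (size 3, min 14) -> median=11.5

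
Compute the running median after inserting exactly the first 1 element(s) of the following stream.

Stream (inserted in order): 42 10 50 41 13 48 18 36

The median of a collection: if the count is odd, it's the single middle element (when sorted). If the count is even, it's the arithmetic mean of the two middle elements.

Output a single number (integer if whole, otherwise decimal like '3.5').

Answer: 42

Derivation:
Step 1: insert 42 -> lo=[42] (size 1, max 42) hi=[] (size 0) -> median=42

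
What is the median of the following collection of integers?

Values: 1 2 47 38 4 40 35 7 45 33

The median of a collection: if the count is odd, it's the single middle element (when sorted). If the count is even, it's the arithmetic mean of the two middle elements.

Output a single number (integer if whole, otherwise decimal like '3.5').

Answer: 34

Derivation:
Step 1: insert 1 -> lo=[1] (size 1, max 1) hi=[] (size 0) -> median=1
Step 2: insert 2 -> lo=[1] (size 1, max 1) hi=[2] (size 1, min 2) -> median=1.5
Step 3: insert 47 -> lo=[1, 2] (size 2, max 2) hi=[47] (size 1, min 47) -> median=2
Step 4: insert 38 -> lo=[1, 2] (size 2, max 2) hi=[38, 47] (size 2, min 38) -> median=20
Step 5: insert 4 -> lo=[1, 2, 4] (size 3, max 4) hi=[38, 47] (size 2, min 38) -> median=4
Step 6: insert 40 -> lo=[1, 2, 4] (size 3, max 4) hi=[38, 40, 47] (size 3, min 38) -> median=21
Step 7: insert 35 -> lo=[1, 2, 4, 35] (size 4, max 35) hi=[38, 40, 47] (size 3, min 38) -> median=35
Step 8: insert 7 -> lo=[1, 2, 4, 7] (size 4, max 7) hi=[35, 38, 40, 47] (size 4, min 35) -> median=21
Step 9: insert 45 -> lo=[1, 2, 4, 7, 35] (size 5, max 35) hi=[38, 40, 45, 47] (size 4, min 38) -> median=35
Step 10: insert 33 -> lo=[1, 2, 4, 7, 33] (size 5, max 33) hi=[35, 38, 40, 45, 47] (size 5, min 35) -> median=34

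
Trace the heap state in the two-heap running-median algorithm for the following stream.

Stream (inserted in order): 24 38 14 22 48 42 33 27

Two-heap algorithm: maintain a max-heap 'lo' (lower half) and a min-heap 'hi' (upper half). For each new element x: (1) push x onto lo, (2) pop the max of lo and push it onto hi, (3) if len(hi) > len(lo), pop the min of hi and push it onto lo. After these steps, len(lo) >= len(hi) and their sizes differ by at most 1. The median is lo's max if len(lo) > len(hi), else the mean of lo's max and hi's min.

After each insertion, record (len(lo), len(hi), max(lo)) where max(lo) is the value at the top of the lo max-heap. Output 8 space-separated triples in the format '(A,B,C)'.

Step 1: insert 24 -> lo=[24] hi=[] -> (len(lo)=1, len(hi)=0, max(lo)=24)
Step 2: insert 38 -> lo=[24] hi=[38] -> (len(lo)=1, len(hi)=1, max(lo)=24)
Step 3: insert 14 -> lo=[14, 24] hi=[38] -> (len(lo)=2, len(hi)=1, max(lo)=24)
Step 4: insert 22 -> lo=[14, 22] hi=[24, 38] -> (len(lo)=2, len(hi)=2, max(lo)=22)
Step 5: insert 48 -> lo=[14, 22, 24] hi=[38, 48] -> (len(lo)=3, len(hi)=2, max(lo)=24)
Step 6: insert 42 -> lo=[14, 22, 24] hi=[38, 42, 48] -> (len(lo)=3, len(hi)=3, max(lo)=24)
Step 7: insert 33 -> lo=[14, 22, 24, 33] hi=[38, 42, 48] -> (len(lo)=4, len(hi)=3, max(lo)=33)
Step 8: insert 27 -> lo=[14, 22, 24, 27] hi=[33, 38, 42, 48] -> (len(lo)=4, len(hi)=4, max(lo)=27)

Answer: (1,0,24) (1,1,24) (2,1,24) (2,2,22) (3,2,24) (3,3,24) (4,3,33) (4,4,27)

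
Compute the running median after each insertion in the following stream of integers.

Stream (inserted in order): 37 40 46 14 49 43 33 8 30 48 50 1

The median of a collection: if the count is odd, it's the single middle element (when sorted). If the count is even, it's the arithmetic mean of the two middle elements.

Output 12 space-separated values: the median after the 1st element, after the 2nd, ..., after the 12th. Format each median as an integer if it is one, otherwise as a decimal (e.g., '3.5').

Answer: 37 38.5 40 38.5 40 41.5 40 38.5 37 38.5 40 38.5

Derivation:
Step 1: insert 37 -> lo=[37] (size 1, max 37) hi=[] (size 0) -> median=37
Step 2: insert 40 -> lo=[37] (size 1, max 37) hi=[40] (size 1, min 40) -> median=38.5
Step 3: insert 46 -> lo=[37, 40] (size 2, max 40) hi=[46] (size 1, min 46) -> median=40
Step 4: insert 14 -> lo=[14, 37] (size 2, max 37) hi=[40, 46] (size 2, min 40) -> median=38.5
Step 5: insert 49 -> lo=[14, 37, 40] (size 3, max 40) hi=[46, 49] (size 2, min 46) -> median=40
Step 6: insert 43 -> lo=[14, 37, 40] (size 3, max 40) hi=[43, 46, 49] (size 3, min 43) -> median=41.5
Step 7: insert 33 -> lo=[14, 33, 37, 40] (size 4, max 40) hi=[43, 46, 49] (size 3, min 43) -> median=40
Step 8: insert 8 -> lo=[8, 14, 33, 37] (size 4, max 37) hi=[40, 43, 46, 49] (size 4, min 40) -> median=38.5
Step 9: insert 30 -> lo=[8, 14, 30, 33, 37] (size 5, max 37) hi=[40, 43, 46, 49] (size 4, min 40) -> median=37
Step 10: insert 48 -> lo=[8, 14, 30, 33, 37] (size 5, max 37) hi=[40, 43, 46, 48, 49] (size 5, min 40) -> median=38.5
Step 11: insert 50 -> lo=[8, 14, 30, 33, 37, 40] (size 6, max 40) hi=[43, 46, 48, 49, 50] (size 5, min 43) -> median=40
Step 12: insert 1 -> lo=[1, 8, 14, 30, 33, 37] (size 6, max 37) hi=[40, 43, 46, 48, 49, 50] (size 6, min 40) -> median=38.5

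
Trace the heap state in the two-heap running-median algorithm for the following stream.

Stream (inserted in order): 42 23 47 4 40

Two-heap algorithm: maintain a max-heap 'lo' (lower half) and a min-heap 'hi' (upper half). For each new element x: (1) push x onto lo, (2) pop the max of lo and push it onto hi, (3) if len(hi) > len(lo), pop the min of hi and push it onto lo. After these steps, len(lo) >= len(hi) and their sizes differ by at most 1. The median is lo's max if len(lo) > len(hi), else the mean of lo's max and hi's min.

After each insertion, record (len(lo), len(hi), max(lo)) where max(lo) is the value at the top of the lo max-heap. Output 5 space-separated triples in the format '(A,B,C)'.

Step 1: insert 42 -> lo=[42] hi=[] -> (len(lo)=1, len(hi)=0, max(lo)=42)
Step 2: insert 23 -> lo=[23] hi=[42] -> (len(lo)=1, len(hi)=1, max(lo)=23)
Step 3: insert 47 -> lo=[23, 42] hi=[47] -> (len(lo)=2, len(hi)=1, max(lo)=42)
Step 4: insert 4 -> lo=[4, 23] hi=[42, 47] -> (len(lo)=2, len(hi)=2, max(lo)=23)
Step 5: insert 40 -> lo=[4, 23, 40] hi=[42, 47] -> (len(lo)=3, len(hi)=2, max(lo)=40)

Answer: (1,0,42) (1,1,23) (2,1,42) (2,2,23) (3,2,40)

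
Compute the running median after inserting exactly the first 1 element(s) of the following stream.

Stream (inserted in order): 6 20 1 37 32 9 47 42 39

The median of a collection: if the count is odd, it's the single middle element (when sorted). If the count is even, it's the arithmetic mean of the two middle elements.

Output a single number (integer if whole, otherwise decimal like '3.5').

Step 1: insert 6 -> lo=[6] (size 1, max 6) hi=[] (size 0) -> median=6

Answer: 6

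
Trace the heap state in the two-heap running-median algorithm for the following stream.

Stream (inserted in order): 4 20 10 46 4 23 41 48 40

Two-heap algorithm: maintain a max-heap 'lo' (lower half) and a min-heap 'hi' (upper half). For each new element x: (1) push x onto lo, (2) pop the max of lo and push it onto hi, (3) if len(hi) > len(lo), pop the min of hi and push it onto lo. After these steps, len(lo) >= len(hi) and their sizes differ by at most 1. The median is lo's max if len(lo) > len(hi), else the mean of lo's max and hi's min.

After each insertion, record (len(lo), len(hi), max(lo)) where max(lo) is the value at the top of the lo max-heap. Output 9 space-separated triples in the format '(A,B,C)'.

Answer: (1,0,4) (1,1,4) (2,1,10) (2,2,10) (3,2,10) (3,3,10) (4,3,20) (4,4,20) (5,4,23)

Derivation:
Step 1: insert 4 -> lo=[4] hi=[] -> (len(lo)=1, len(hi)=0, max(lo)=4)
Step 2: insert 20 -> lo=[4] hi=[20] -> (len(lo)=1, len(hi)=1, max(lo)=4)
Step 3: insert 10 -> lo=[4, 10] hi=[20] -> (len(lo)=2, len(hi)=1, max(lo)=10)
Step 4: insert 46 -> lo=[4, 10] hi=[20, 46] -> (len(lo)=2, len(hi)=2, max(lo)=10)
Step 5: insert 4 -> lo=[4, 4, 10] hi=[20, 46] -> (len(lo)=3, len(hi)=2, max(lo)=10)
Step 6: insert 23 -> lo=[4, 4, 10] hi=[20, 23, 46] -> (len(lo)=3, len(hi)=3, max(lo)=10)
Step 7: insert 41 -> lo=[4, 4, 10, 20] hi=[23, 41, 46] -> (len(lo)=4, len(hi)=3, max(lo)=20)
Step 8: insert 48 -> lo=[4, 4, 10, 20] hi=[23, 41, 46, 48] -> (len(lo)=4, len(hi)=4, max(lo)=20)
Step 9: insert 40 -> lo=[4, 4, 10, 20, 23] hi=[40, 41, 46, 48] -> (len(lo)=5, len(hi)=4, max(lo)=23)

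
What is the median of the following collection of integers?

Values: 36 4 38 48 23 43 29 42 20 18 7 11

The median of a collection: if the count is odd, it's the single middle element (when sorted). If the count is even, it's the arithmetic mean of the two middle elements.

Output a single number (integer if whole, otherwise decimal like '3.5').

Answer: 26

Derivation:
Step 1: insert 36 -> lo=[36] (size 1, max 36) hi=[] (size 0) -> median=36
Step 2: insert 4 -> lo=[4] (size 1, max 4) hi=[36] (size 1, min 36) -> median=20
Step 3: insert 38 -> lo=[4, 36] (size 2, max 36) hi=[38] (size 1, min 38) -> median=36
Step 4: insert 48 -> lo=[4, 36] (size 2, max 36) hi=[38, 48] (size 2, min 38) -> median=37
Step 5: insert 23 -> lo=[4, 23, 36] (size 3, max 36) hi=[38, 48] (size 2, min 38) -> median=36
Step 6: insert 43 -> lo=[4, 23, 36] (size 3, max 36) hi=[38, 43, 48] (size 3, min 38) -> median=37
Step 7: insert 29 -> lo=[4, 23, 29, 36] (size 4, max 36) hi=[38, 43, 48] (size 3, min 38) -> median=36
Step 8: insert 42 -> lo=[4, 23, 29, 36] (size 4, max 36) hi=[38, 42, 43, 48] (size 4, min 38) -> median=37
Step 9: insert 20 -> lo=[4, 20, 23, 29, 36] (size 5, max 36) hi=[38, 42, 43, 48] (size 4, min 38) -> median=36
Step 10: insert 18 -> lo=[4, 18, 20, 23, 29] (size 5, max 29) hi=[36, 38, 42, 43, 48] (size 5, min 36) -> median=32.5
Step 11: insert 7 -> lo=[4, 7, 18, 20, 23, 29] (size 6, max 29) hi=[36, 38, 42, 43, 48] (size 5, min 36) -> median=29
Step 12: insert 11 -> lo=[4, 7, 11, 18, 20, 23] (size 6, max 23) hi=[29, 36, 38, 42, 43, 48] (size 6, min 29) -> median=26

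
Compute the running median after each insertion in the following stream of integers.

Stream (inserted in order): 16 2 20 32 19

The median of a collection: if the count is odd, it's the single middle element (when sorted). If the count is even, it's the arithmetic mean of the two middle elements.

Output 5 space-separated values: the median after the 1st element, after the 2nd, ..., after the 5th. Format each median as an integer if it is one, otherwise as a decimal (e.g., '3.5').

Step 1: insert 16 -> lo=[16] (size 1, max 16) hi=[] (size 0) -> median=16
Step 2: insert 2 -> lo=[2] (size 1, max 2) hi=[16] (size 1, min 16) -> median=9
Step 3: insert 20 -> lo=[2, 16] (size 2, max 16) hi=[20] (size 1, min 20) -> median=16
Step 4: insert 32 -> lo=[2, 16] (size 2, max 16) hi=[20, 32] (size 2, min 20) -> median=18
Step 5: insert 19 -> lo=[2, 16, 19] (size 3, max 19) hi=[20, 32] (size 2, min 20) -> median=19

Answer: 16 9 16 18 19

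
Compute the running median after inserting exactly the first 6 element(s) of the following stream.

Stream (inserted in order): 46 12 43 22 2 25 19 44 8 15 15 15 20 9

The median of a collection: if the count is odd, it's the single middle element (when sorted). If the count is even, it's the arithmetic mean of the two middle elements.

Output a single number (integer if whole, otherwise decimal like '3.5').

Step 1: insert 46 -> lo=[46] (size 1, max 46) hi=[] (size 0) -> median=46
Step 2: insert 12 -> lo=[12] (size 1, max 12) hi=[46] (size 1, min 46) -> median=29
Step 3: insert 43 -> lo=[12, 43] (size 2, max 43) hi=[46] (size 1, min 46) -> median=43
Step 4: insert 22 -> lo=[12, 22] (size 2, max 22) hi=[43, 46] (size 2, min 43) -> median=32.5
Step 5: insert 2 -> lo=[2, 12, 22] (size 3, max 22) hi=[43, 46] (size 2, min 43) -> median=22
Step 6: insert 25 -> lo=[2, 12, 22] (size 3, max 22) hi=[25, 43, 46] (size 3, min 25) -> median=23.5

Answer: 23.5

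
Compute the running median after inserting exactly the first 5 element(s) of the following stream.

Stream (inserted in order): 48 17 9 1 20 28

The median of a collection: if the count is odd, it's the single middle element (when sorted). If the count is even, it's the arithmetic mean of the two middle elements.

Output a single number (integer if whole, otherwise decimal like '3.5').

Answer: 17

Derivation:
Step 1: insert 48 -> lo=[48] (size 1, max 48) hi=[] (size 0) -> median=48
Step 2: insert 17 -> lo=[17] (size 1, max 17) hi=[48] (size 1, min 48) -> median=32.5
Step 3: insert 9 -> lo=[9, 17] (size 2, max 17) hi=[48] (size 1, min 48) -> median=17
Step 4: insert 1 -> lo=[1, 9] (size 2, max 9) hi=[17, 48] (size 2, min 17) -> median=13
Step 5: insert 20 -> lo=[1, 9, 17] (size 3, max 17) hi=[20, 48] (size 2, min 20) -> median=17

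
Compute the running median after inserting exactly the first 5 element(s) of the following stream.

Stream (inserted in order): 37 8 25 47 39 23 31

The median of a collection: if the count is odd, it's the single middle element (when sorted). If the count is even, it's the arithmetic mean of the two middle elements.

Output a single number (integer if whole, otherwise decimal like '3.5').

Answer: 37

Derivation:
Step 1: insert 37 -> lo=[37] (size 1, max 37) hi=[] (size 0) -> median=37
Step 2: insert 8 -> lo=[8] (size 1, max 8) hi=[37] (size 1, min 37) -> median=22.5
Step 3: insert 25 -> lo=[8, 25] (size 2, max 25) hi=[37] (size 1, min 37) -> median=25
Step 4: insert 47 -> lo=[8, 25] (size 2, max 25) hi=[37, 47] (size 2, min 37) -> median=31
Step 5: insert 39 -> lo=[8, 25, 37] (size 3, max 37) hi=[39, 47] (size 2, min 39) -> median=37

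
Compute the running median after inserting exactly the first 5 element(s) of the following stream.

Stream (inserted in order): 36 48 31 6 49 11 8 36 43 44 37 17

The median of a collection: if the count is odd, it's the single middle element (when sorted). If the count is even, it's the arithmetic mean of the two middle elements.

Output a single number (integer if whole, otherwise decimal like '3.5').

Step 1: insert 36 -> lo=[36] (size 1, max 36) hi=[] (size 0) -> median=36
Step 2: insert 48 -> lo=[36] (size 1, max 36) hi=[48] (size 1, min 48) -> median=42
Step 3: insert 31 -> lo=[31, 36] (size 2, max 36) hi=[48] (size 1, min 48) -> median=36
Step 4: insert 6 -> lo=[6, 31] (size 2, max 31) hi=[36, 48] (size 2, min 36) -> median=33.5
Step 5: insert 49 -> lo=[6, 31, 36] (size 3, max 36) hi=[48, 49] (size 2, min 48) -> median=36

Answer: 36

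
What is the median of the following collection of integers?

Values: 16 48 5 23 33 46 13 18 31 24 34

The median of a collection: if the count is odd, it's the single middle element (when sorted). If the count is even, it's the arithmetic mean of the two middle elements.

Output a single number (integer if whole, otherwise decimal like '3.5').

Answer: 24

Derivation:
Step 1: insert 16 -> lo=[16] (size 1, max 16) hi=[] (size 0) -> median=16
Step 2: insert 48 -> lo=[16] (size 1, max 16) hi=[48] (size 1, min 48) -> median=32
Step 3: insert 5 -> lo=[5, 16] (size 2, max 16) hi=[48] (size 1, min 48) -> median=16
Step 4: insert 23 -> lo=[5, 16] (size 2, max 16) hi=[23, 48] (size 2, min 23) -> median=19.5
Step 5: insert 33 -> lo=[5, 16, 23] (size 3, max 23) hi=[33, 48] (size 2, min 33) -> median=23
Step 6: insert 46 -> lo=[5, 16, 23] (size 3, max 23) hi=[33, 46, 48] (size 3, min 33) -> median=28
Step 7: insert 13 -> lo=[5, 13, 16, 23] (size 4, max 23) hi=[33, 46, 48] (size 3, min 33) -> median=23
Step 8: insert 18 -> lo=[5, 13, 16, 18] (size 4, max 18) hi=[23, 33, 46, 48] (size 4, min 23) -> median=20.5
Step 9: insert 31 -> lo=[5, 13, 16, 18, 23] (size 5, max 23) hi=[31, 33, 46, 48] (size 4, min 31) -> median=23
Step 10: insert 24 -> lo=[5, 13, 16, 18, 23] (size 5, max 23) hi=[24, 31, 33, 46, 48] (size 5, min 24) -> median=23.5
Step 11: insert 34 -> lo=[5, 13, 16, 18, 23, 24] (size 6, max 24) hi=[31, 33, 34, 46, 48] (size 5, min 31) -> median=24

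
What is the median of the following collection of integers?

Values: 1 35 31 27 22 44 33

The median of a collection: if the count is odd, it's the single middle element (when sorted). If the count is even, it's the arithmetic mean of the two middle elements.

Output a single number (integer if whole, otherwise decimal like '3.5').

Answer: 31

Derivation:
Step 1: insert 1 -> lo=[1] (size 1, max 1) hi=[] (size 0) -> median=1
Step 2: insert 35 -> lo=[1] (size 1, max 1) hi=[35] (size 1, min 35) -> median=18
Step 3: insert 31 -> lo=[1, 31] (size 2, max 31) hi=[35] (size 1, min 35) -> median=31
Step 4: insert 27 -> lo=[1, 27] (size 2, max 27) hi=[31, 35] (size 2, min 31) -> median=29
Step 5: insert 22 -> lo=[1, 22, 27] (size 3, max 27) hi=[31, 35] (size 2, min 31) -> median=27
Step 6: insert 44 -> lo=[1, 22, 27] (size 3, max 27) hi=[31, 35, 44] (size 3, min 31) -> median=29
Step 7: insert 33 -> lo=[1, 22, 27, 31] (size 4, max 31) hi=[33, 35, 44] (size 3, min 33) -> median=31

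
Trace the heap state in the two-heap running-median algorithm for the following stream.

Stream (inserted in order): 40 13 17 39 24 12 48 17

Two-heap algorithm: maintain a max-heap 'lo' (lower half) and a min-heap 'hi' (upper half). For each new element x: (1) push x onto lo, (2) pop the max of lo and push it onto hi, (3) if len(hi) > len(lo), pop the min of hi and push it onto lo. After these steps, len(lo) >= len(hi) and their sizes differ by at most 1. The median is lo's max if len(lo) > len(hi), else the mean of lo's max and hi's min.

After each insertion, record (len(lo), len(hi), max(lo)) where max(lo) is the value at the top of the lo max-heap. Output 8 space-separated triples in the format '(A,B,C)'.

Step 1: insert 40 -> lo=[40] hi=[] -> (len(lo)=1, len(hi)=0, max(lo)=40)
Step 2: insert 13 -> lo=[13] hi=[40] -> (len(lo)=1, len(hi)=1, max(lo)=13)
Step 3: insert 17 -> lo=[13, 17] hi=[40] -> (len(lo)=2, len(hi)=1, max(lo)=17)
Step 4: insert 39 -> lo=[13, 17] hi=[39, 40] -> (len(lo)=2, len(hi)=2, max(lo)=17)
Step 5: insert 24 -> lo=[13, 17, 24] hi=[39, 40] -> (len(lo)=3, len(hi)=2, max(lo)=24)
Step 6: insert 12 -> lo=[12, 13, 17] hi=[24, 39, 40] -> (len(lo)=3, len(hi)=3, max(lo)=17)
Step 7: insert 48 -> lo=[12, 13, 17, 24] hi=[39, 40, 48] -> (len(lo)=4, len(hi)=3, max(lo)=24)
Step 8: insert 17 -> lo=[12, 13, 17, 17] hi=[24, 39, 40, 48] -> (len(lo)=4, len(hi)=4, max(lo)=17)

Answer: (1,0,40) (1,1,13) (2,1,17) (2,2,17) (3,2,24) (3,3,17) (4,3,24) (4,4,17)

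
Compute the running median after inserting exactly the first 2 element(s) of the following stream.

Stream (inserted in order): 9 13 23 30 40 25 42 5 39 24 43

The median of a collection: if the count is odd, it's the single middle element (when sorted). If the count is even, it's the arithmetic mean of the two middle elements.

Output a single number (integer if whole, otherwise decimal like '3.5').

Answer: 11

Derivation:
Step 1: insert 9 -> lo=[9] (size 1, max 9) hi=[] (size 0) -> median=9
Step 2: insert 13 -> lo=[9] (size 1, max 9) hi=[13] (size 1, min 13) -> median=11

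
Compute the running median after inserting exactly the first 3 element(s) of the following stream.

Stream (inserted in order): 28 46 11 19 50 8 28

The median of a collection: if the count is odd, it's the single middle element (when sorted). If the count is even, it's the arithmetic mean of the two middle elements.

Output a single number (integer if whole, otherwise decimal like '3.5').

Step 1: insert 28 -> lo=[28] (size 1, max 28) hi=[] (size 0) -> median=28
Step 2: insert 46 -> lo=[28] (size 1, max 28) hi=[46] (size 1, min 46) -> median=37
Step 3: insert 11 -> lo=[11, 28] (size 2, max 28) hi=[46] (size 1, min 46) -> median=28

Answer: 28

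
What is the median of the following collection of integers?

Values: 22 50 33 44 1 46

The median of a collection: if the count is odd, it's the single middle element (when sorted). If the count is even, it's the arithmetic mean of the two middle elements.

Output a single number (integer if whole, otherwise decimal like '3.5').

Step 1: insert 22 -> lo=[22] (size 1, max 22) hi=[] (size 0) -> median=22
Step 2: insert 50 -> lo=[22] (size 1, max 22) hi=[50] (size 1, min 50) -> median=36
Step 3: insert 33 -> lo=[22, 33] (size 2, max 33) hi=[50] (size 1, min 50) -> median=33
Step 4: insert 44 -> lo=[22, 33] (size 2, max 33) hi=[44, 50] (size 2, min 44) -> median=38.5
Step 5: insert 1 -> lo=[1, 22, 33] (size 3, max 33) hi=[44, 50] (size 2, min 44) -> median=33
Step 6: insert 46 -> lo=[1, 22, 33] (size 3, max 33) hi=[44, 46, 50] (size 3, min 44) -> median=38.5

Answer: 38.5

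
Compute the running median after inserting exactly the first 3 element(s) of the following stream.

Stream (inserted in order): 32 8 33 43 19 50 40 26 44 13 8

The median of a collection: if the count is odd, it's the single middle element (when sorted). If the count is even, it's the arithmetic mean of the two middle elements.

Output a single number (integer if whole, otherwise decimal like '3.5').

Answer: 32

Derivation:
Step 1: insert 32 -> lo=[32] (size 1, max 32) hi=[] (size 0) -> median=32
Step 2: insert 8 -> lo=[8] (size 1, max 8) hi=[32] (size 1, min 32) -> median=20
Step 3: insert 33 -> lo=[8, 32] (size 2, max 32) hi=[33] (size 1, min 33) -> median=32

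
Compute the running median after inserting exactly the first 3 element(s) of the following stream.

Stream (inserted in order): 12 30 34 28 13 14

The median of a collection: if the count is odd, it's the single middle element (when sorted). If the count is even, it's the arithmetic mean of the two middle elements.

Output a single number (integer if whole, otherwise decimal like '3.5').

Step 1: insert 12 -> lo=[12] (size 1, max 12) hi=[] (size 0) -> median=12
Step 2: insert 30 -> lo=[12] (size 1, max 12) hi=[30] (size 1, min 30) -> median=21
Step 3: insert 34 -> lo=[12, 30] (size 2, max 30) hi=[34] (size 1, min 34) -> median=30

Answer: 30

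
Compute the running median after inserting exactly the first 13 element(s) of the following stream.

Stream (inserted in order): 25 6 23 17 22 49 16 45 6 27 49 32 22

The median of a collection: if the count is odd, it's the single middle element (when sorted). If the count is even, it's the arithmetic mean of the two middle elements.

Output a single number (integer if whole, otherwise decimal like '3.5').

Answer: 23

Derivation:
Step 1: insert 25 -> lo=[25] (size 1, max 25) hi=[] (size 0) -> median=25
Step 2: insert 6 -> lo=[6] (size 1, max 6) hi=[25] (size 1, min 25) -> median=15.5
Step 3: insert 23 -> lo=[6, 23] (size 2, max 23) hi=[25] (size 1, min 25) -> median=23
Step 4: insert 17 -> lo=[6, 17] (size 2, max 17) hi=[23, 25] (size 2, min 23) -> median=20
Step 5: insert 22 -> lo=[6, 17, 22] (size 3, max 22) hi=[23, 25] (size 2, min 23) -> median=22
Step 6: insert 49 -> lo=[6, 17, 22] (size 3, max 22) hi=[23, 25, 49] (size 3, min 23) -> median=22.5
Step 7: insert 16 -> lo=[6, 16, 17, 22] (size 4, max 22) hi=[23, 25, 49] (size 3, min 23) -> median=22
Step 8: insert 45 -> lo=[6, 16, 17, 22] (size 4, max 22) hi=[23, 25, 45, 49] (size 4, min 23) -> median=22.5
Step 9: insert 6 -> lo=[6, 6, 16, 17, 22] (size 5, max 22) hi=[23, 25, 45, 49] (size 4, min 23) -> median=22
Step 10: insert 27 -> lo=[6, 6, 16, 17, 22] (size 5, max 22) hi=[23, 25, 27, 45, 49] (size 5, min 23) -> median=22.5
Step 11: insert 49 -> lo=[6, 6, 16, 17, 22, 23] (size 6, max 23) hi=[25, 27, 45, 49, 49] (size 5, min 25) -> median=23
Step 12: insert 32 -> lo=[6, 6, 16, 17, 22, 23] (size 6, max 23) hi=[25, 27, 32, 45, 49, 49] (size 6, min 25) -> median=24
Step 13: insert 22 -> lo=[6, 6, 16, 17, 22, 22, 23] (size 7, max 23) hi=[25, 27, 32, 45, 49, 49] (size 6, min 25) -> median=23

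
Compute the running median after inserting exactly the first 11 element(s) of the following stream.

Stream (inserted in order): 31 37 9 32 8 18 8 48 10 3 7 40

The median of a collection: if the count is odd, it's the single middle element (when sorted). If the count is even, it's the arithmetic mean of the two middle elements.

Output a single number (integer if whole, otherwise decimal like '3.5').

Answer: 10

Derivation:
Step 1: insert 31 -> lo=[31] (size 1, max 31) hi=[] (size 0) -> median=31
Step 2: insert 37 -> lo=[31] (size 1, max 31) hi=[37] (size 1, min 37) -> median=34
Step 3: insert 9 -> lo=[9, 31] (size 2, max 31) hi=[37] (size 1, min 37) -> median=31
Step 4: insert 32 -> lo=[9, 31] (size 2, max 31) hi=[32, 37] (size 2, min 32) -> median=31.5
Step 5: insert 8 -> lo=[8, 9, 31] (size 3, max 31) hi=[32, 37] (size 2, min 32) -> median=31
Step 6: insert 18 -> lo=[8, 9, 18] (size 3, max 18) hi=[31, 32, 37] (size 3, min 31) -> median=24.5
Step 7: insert 8 -> lo=[8, 8, 9, 18] (size 4, max 18) hi=[31, 32, 37] (size 3, min 31) -> median=18
Step 8: insert 48 -> lo=[8, 8, 9, 18] (size 4, max 18) hi=[31, 32, 37, 48] (size 4, min 31) -> median=24.5
Step 9: insert 10 -> lo=[8, 8, 9, 10, 18] (size 5, max 18) hi=[31, 32, 37, 48] (size 4, min 31) -> median=18
Step 10: insert 3 -> lo=[3, 8, 8, 9, 10] (size 5, max 10) hi=[18, 31, 32, 37, 48] (size 5, min 18) -> median=14
Step 11: insert 7 -> lo=[3, 7, 8, 8, 9, 10] (size 6, max 10) hi=[18, 31, 32, 37, 48] (size 5, min 18) -> median=10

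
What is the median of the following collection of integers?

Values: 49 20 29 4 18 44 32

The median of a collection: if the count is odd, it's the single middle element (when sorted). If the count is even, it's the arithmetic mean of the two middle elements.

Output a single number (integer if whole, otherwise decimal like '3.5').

Answer: 29

Derivation:
Step 1: insert 49 -> lo=[49] (size 1, max 49) hi=[] (size 0) -> median=49
Step 2: insert 20 -> lo=[20] (size 1, max 20) hi=[49] (size 1, min 49) -> median=34.5
Step 3: insert 29 -> lo=[20, 29] (size 2, max 29) hi=[49] (size 1, min 49) -> median=29
Step 4: insert 4 -> lo=[4, 20] (size 2, max 20) hi=[29, 49] (size 2, min 29) -> median=24.5
Step 5: insert 18 -> lo=[4, 18, 20] (size 3, max 20) hi=[29, 49] (size 2, min 29) -> median=20
Step 6: insert 44 -> lo=[4, 18, 20] (size 3, max 20) hi=[29, 44, 49] (size 3, min 29) -> median=24.5
Step 7: insert 32 -> lo=[4, 18, 20, 29] (size 4, max 29) hi=[32, 44, 49] (size 3, min 32) -> median=29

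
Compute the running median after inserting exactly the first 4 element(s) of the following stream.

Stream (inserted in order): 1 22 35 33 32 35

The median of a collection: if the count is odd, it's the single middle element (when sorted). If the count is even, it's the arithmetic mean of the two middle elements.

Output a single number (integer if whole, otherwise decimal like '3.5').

Step 1: insert 1 -> lo=[1] (size 1, max 1) hi=[] (size 0) -> median=1
Step 2: insert 22 -> lo=[1] (size 1, max 1) hi=[22] (size 1, min 22) -> median=11.5
Step 3: insert 35 -> lo=[1, 22] (size 2, max 22) hi=[35] (size 1, min 35) -> median=22
Step 4: insert 33 -> lo=[1, 22] (size 2, max 22) hi=[33, 35] (size 2, min 33) -> median=27.5

Answer: 27.5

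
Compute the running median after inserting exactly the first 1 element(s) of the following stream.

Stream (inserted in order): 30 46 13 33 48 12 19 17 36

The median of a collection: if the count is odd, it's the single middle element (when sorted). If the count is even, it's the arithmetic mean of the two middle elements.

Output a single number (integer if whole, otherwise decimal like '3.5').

Answer: 30

Derivation:
Step 1: insert 30 -> lo=[30] (size 1, max 30) hi=[] (size 0) -> median=30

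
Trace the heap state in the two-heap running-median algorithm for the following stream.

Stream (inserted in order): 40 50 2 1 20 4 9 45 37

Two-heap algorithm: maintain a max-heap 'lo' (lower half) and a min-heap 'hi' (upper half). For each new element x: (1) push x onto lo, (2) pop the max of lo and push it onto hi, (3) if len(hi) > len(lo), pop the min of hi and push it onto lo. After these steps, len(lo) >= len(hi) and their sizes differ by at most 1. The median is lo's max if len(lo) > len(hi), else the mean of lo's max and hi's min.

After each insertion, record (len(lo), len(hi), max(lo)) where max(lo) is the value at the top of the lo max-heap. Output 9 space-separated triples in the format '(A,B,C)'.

Answer: (1,0,40) (1,1,40) (2,1,40) (2,2,2) (3,2,20) (3,3,4) (4,3,9) (4,4,9) (5,4,20)

Derivation:
Step 1: insert 40 -> lo=[40] hi=[] -> (len(lo)=1, len(hi)=0, max(lo)=40)
Step 2: insert 50 -> lo=[40] hi=[50] -> (len(lo)=1, len(hi)=1, max(lo)=40)
Step 3: insert 2 -> lo=[2, 40] hi=[50] -> (len(lo)=2, len(hi)=1, max(lo)=40)
Step 4: insert 1 -> lo=[1, 2] hi=[40, 50] -> (len(lo)=2, len(hi)=2, max(lo)=2)
Step 5: insert 20 -> lo=[1, 2, 20] hi=[40, 50] -> (len(lo)=3, len(hi)=2, max(lo)=20)
Step 6: insert 4 -> lo=[1, 2, 4] hi=[20, 40, 50] -> (len(lo)=3, len(hi)=3, max(lo)=4)
Step 7: insert 9 -> lo=[1, 2, 4, 9] hi=[20, 40, 50] -> (len(lo)=4, len(hi)=3, max(lo)=9)
Step 8: insert 45 -> lo=[1, 2, 4, 9] hi=[20, 40, 45, 50] -> (len(lo)=4, len(hi)=4, max(lo)=9)
Step 9: insert 37 -> lo=[1, 2, 4, 9, 20] hi=[37, 40, 45, 50] -> (len(lo)=5, len(hi)=4, max(lo)=20)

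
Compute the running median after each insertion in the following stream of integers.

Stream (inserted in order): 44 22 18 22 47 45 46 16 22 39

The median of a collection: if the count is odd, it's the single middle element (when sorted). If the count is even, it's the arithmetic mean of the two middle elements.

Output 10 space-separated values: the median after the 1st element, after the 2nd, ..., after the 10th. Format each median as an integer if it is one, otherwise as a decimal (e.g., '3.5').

Answer: 44 33 22 22 22 33 44 33 22 30.5

Derivation:
Step 1: insert 44 -> lo=[44] (size 1, max 44) hi=[] (size 0) -> median=44
Step 2: insert 22 -> lo=[22] (size 1, max 22) hi=[44] (size 1, min 44) -> median=33
Step 3: insert 18 -> lo=[18, 22] (size 2, max 22) hi=[44] (size 1, min 44) -> median=22
Step 4: insert 22 -> lo=[18, 22] (size 2, max 22) hi=[22, 44] (size 2, min 22) -> median=22
Step 5: insert 47 -> lo=[18, 22, 22] (size 3, max 22) hi=[44, 47] (size 2, min 44) -> median=22
Step 6: insert 45 -> lo=[18, 22, 22] (size 3, max 22) hi=[44, 45, 47] (size 3, min 44) -> median=33
Step 7: insert 46 -> lo=[18, 22, 22, 44] (size 4, max 44) hi=[45, 46, 47] (size 3, min 45) -> median=44
Step 8: insert 16 -> lo=[16, 18, 22, 22] (size 4, max 22) hi=[44, 45, 46, 47] (size 4, min 44) -> median=33
Step 9: insert 22 -> lo=[16, 18, 22, 22, 22] (size 5, max 22) hi=[44, 45, 46, 47] (size 4, min 44) -> median=22
Step 10: insert 39 -> lo=[16, 18, 22, 22, 22] (size 5, max 22) hi=[39, 44, 45, 46, 47] (size 5, min 39) -> median=30.5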